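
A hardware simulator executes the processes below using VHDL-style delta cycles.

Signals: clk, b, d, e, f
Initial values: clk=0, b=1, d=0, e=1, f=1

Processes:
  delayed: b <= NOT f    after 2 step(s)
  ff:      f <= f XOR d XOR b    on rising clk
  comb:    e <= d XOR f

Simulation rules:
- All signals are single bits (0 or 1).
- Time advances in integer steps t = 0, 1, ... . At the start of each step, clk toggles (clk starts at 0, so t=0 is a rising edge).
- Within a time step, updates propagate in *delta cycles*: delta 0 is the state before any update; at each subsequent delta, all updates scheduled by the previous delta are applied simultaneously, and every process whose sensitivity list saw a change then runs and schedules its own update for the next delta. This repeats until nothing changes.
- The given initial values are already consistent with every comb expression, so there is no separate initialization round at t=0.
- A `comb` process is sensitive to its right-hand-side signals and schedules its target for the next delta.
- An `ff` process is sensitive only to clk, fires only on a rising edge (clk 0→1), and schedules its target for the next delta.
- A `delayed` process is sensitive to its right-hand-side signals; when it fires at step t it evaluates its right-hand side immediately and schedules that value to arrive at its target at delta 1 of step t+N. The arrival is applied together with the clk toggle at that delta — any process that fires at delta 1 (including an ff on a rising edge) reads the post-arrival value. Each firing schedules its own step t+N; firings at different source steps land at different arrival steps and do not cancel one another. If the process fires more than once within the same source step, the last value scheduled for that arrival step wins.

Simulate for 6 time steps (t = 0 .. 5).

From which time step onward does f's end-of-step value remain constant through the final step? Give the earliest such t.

[bits: b,e,f,d,clk]
t=0: Δ0=11100 Δ1=11101 Δ2=11001 Δ3=10001 | 3Δ
t=1: Δ0=10001 Δ1=10000 | 1Δ
t=2: Δ0=10000 Δ1=10001 Δ2=10101 Δ3=11101 | 3Δ
t=3: Δ0=11101 Δ1=11100 | 1Δ
t=4: Δ0=11100 Δ1=01101 | 1Δ
t=5: Δ0=01101 Δ1=01100 | 1Δ

2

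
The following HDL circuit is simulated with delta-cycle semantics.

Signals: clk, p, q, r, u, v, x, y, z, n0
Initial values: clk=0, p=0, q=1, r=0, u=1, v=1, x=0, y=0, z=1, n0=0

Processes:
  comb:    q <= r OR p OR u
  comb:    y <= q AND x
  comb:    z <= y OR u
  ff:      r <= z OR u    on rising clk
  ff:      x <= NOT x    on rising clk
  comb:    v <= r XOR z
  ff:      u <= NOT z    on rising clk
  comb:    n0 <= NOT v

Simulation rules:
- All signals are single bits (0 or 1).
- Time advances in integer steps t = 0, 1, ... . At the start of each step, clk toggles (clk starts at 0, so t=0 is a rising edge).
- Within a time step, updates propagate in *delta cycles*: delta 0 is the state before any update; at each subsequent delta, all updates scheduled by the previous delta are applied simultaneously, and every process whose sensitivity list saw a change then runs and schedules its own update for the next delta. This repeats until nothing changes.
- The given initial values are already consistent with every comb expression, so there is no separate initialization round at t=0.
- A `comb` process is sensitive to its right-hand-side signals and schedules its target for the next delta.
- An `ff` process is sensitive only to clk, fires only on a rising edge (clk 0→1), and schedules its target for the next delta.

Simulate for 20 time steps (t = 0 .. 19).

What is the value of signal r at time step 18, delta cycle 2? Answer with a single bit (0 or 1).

t=0 Δ0: x=0 r=0 p=0 n0=0 q=1 u=1 z=1 clk=0 v=1 y=0
  Δ1: clk:0→1
  Δ2: x:0→1, r:0→1, u:1→0
  Δ3: z:1→0, v:1→0, y:0→1
  Δ4: n0:0→1, z:0→1, v:0→1
  Δ5: n0:1→0, v:1→0
  Δ6: n0:0→1
  (6Δ to stable)
t=1 Δ0: x=1 r=1 p=0 n0=1 q=1 u=0 z=1 clk=1 v=0 y=1
  Δ1: clk:1→0
  (1Δ to stable)
t=2 Δ0: x=1 r=1 p=0 n0=1 q=1 u=0 z=1 clk=0 v=0 y=1
  Δ1: clk:0→1
  Δ2: x:1→0
  Δ3: y:1→0
  Δ4: z:1→0
  Δ5: v:0→1
  Δ6: n0:1→0
  (6Δ to stable)
t=3 Δ0: x=0 r=1 p=0 n0=0 q=1 u=0 z=0 clk=1 v=1 y=0
  Δ1: clk:1→0
  (1Δ to stable)
t=4 Δ0: x=0 r=1 p=0 n0=0 q=1 u=0 z=0 clk=0 v=1 y=0
  Δ1: clk:0→1
  Δ2: x:0→1, r:1→0, u:0→1
  Δ3: z:0→1, v:1→0, y:0→1
  Δ4: n0:0→1, v:0→1
  Δ5: n0:1→0
  (5Δ to stable)
t=5 Δ0: x=1 r=0 p=0 n0=0 q=1 u=1 z=1 clk=1 v=1 y=1
  Δ1: clk:1→0
  (1Δ to stable)
t=6 Δ0: x=1 r=0 p=0 n0=0 q=1 u=1 z=1 clk=0 v=1 y=1
  Δ1: clk:0→1
  Δ2: x:1→0, r:0→1, u:1→0
  Δ3: v:1→0, y:1→0
  Δ4: n0:0→1, z:1→0
  Δ5: v:0→1
  Δ6: n0:1→0
  (6Δ to stable)
t=7 Δ0: x=0 r=1 p=0 n0=0 q=1 u=0 z=0 clk=1 v=1 y=0
  Δ1: clk:1→0
  (1Δ to stable)
t=8 Δ0: x=0 r=1 p=0 n0=0 q=1 u=0 z=0 clk=0 v=1 y=0
  Δ1: clk:0→1
  Δ2: x:0→1, r:1→0, u:0→1
  Δ3: z:0→1, v:1→0, y:0→1
  Δ4: n0:0→1, v:0→1
  Δ5: n0:1→0
  (5Δ to stable)
t=9 Δ0: x=1 r=0 p=0 n0=0 q=1 u=1 z=1 clk=1 v=1 y=1
  Δ1: clk:1→0
  (1Δ to stable)
t=10 Δ0: x=1 r=0 p=0 n0=0 q=1 u=1 z=1 clk=0 v=1 y=1
  Δ1: clk:0→1
  Δ2: x:1→0, r:0→1, u:1→0
  Δ3: v:1→0, y:1→0
  Δ4: n0:0→1, z:1→0
  Δ5: v:0→1
  Δ6: n0:1→0
  (6Δ to stable)
t=11 Δ0: x=0 r=1 p=0 n0=0 q=1 u=0 z=0 clk=1 v=1 y=0
  Δ1: clk:1→0
  (1Δ to stable)
t=12 Δ0: x=0 r=1 p=0 n0=0 q=1 u=0 z=0 clk=0 v=1 y=0
  Δ1: clk:0→1
  Δ2: x:0→1, r:1→0, u:0→1
  Δ3: z:0→1, v:1→0, y:0→1
  Δ4: n0:0→1, v:0→1
  Δ5: n0:1→0
  (5Δ to stable)
t=13 Δ0: x=1 r=0 p=0 n0=0 q=1 u=1 z=1 clk=1 v=1 y=1
  Δ1: clk:1→0
  (1Δ to stable)
t=14 Δ0: x=1 r=0 p=0 n0=0 q=1 u=1 z=1 clk=0 v=1 y=1
  Δ1: clk:0→1
  Δ2: x:1→0, r:0→1, u:1→0
  Δ3: v:1→0, y:1→0
  Δ4: n0:0→1, z:1→0
  Δ5: v:0→1
  Δ6: n0:1→0
  (6Δ to stable)
t=15 Δ0: x=0 r=1 p=0 n0=0 q=1 u=0 z=0 clk=1 v=1 y=0
  Δ1: clk:1→0
  (1Δ to stable)
t=16 Δ0: x=0 r=1 p=0 n0=0 q=1 u=0 z=0 clk=0 v=1 y=0
  Δ1: clk:0→1
  Δ2: x:0→1, r:1→0, u:0→1
  Δ3: z:0→1, v:1→0, y:0→1
  Δ4: n0:0→1, v:0→1
  Δ5: n0:1→0
  (5Δ to stable)
t=17 Δ0: x=1 r=0 p=0 n0=0 q=1 u=1 z=1 clk=1 v=1 y=1
  Δ1: clk:1→0
  (1Δ to stable)
t=18 Δ0: x=1 r=0 p=0 n0=0 q=1 u=1 z=1 clk=0 v=1 y=1
  Δ1: clk:0→1
  Δ2: x:1→0, r:0→1, u:1→0
  Δ3: v:1→0, y:1→0
  Δ4: n0:0→1, z:1→0
  Δ5: v:0→1
  Δ6: n0:1→0
  (6Δ to stable)
t=19 Δ0: x=0 r=1 p=0 n0=0 q=1 u=0 z=0 clk=1 v=1 y=0
  Δ1: clk:1→0
  (1Δ to stable)

1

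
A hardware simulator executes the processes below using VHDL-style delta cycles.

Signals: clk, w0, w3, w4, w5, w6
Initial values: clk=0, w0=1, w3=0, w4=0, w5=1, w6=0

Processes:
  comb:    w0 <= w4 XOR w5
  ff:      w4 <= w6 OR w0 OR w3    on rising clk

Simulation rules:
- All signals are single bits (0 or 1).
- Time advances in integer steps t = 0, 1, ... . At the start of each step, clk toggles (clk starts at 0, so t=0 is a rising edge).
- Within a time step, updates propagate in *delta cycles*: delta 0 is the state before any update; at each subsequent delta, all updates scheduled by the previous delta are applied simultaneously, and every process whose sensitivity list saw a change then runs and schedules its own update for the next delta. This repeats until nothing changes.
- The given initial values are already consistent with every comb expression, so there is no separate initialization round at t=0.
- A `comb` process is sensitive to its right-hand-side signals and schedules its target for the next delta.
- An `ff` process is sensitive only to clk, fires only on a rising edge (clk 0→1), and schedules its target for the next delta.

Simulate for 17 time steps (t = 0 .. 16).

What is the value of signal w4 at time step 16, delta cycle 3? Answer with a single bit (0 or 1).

1

t=0 Δ0: w5=1 w6=0 w4=0 w3=0 clk=0 w0=1
  Δ1: clk:0→1
  Δ2: w4:0→1
  Δ3: w0:1→0
  (3Δ to stable)
t=1 Δ0: w5=1 w6=0 w4=1 w3=0 clk=1 w0=0
  Δ1: clk:1→0
  (1Δ to stable)
t=2 Δ0: w5=1 w6=0 w4=1 w3=0 clk=0 w0=0
  Δ1: clk:0→1
  Δ2: w4:1→0
  Δ3: w0:0→1
  (3Δ to stable)
t=3 Δ0: w5=1 w6=0 w4=0 w3=0 clk=1 w0=1
  Δ1: clk:1→0
  (1Δ to stable)
t=4 Δ0: w5=1 w6=0 w4=0 w3=0 clk=0 w0=1
  Δ1: clk:0→1
  Δ2: w4:0→1
  Δ3: w0:1→0
  (3Δ to stable)
t=5 Δ0: w5=1 w6=0 w4=1 w3=0 clk=1 w0=0
  Δ1: clk:1→0
  (1Δ to stable)
t=6 Δ0: w5=1 w6=0 w4=1 w3=0 clk=0 w0=0
  Δ1: clk:0→1
  Δ2: w4:1→0
  Δ3: w0:0→1
  (3Δ to stable)
t=7 Δ0: w5=1 w6=0 w4=0 w3=0 clk=1 w0=1
  Δ1: clk:1→0
  (1Δ to stable)
t=8 Δ0: w5=1 w6=0 w4=0 w3=0 clk=0 w0=1
  Δ1: clk:0→1
  Δ2: w4:0→1
  Δ3: w0:1→0
  (3Δ to stable)
t=9 Δ0: w5=1 w6=0 w4=1 w3=0 clk=1 w0=0
  Δ1: clk:1→0
  (1Δ to stable)
t=10 Δ0: w5=1 w6=0 w4=1 w3=0 clk=0 w0=0
  Δ1: clk:0→1
  Δ2: w4:1→0
  Δ3: w0:0→1
  (3Δ to stable)
t=11 Δ0: w5=1 w6=0 w4=0 w3=0 clk=1 w0=1
  Δ1: clk:1→0
  (1Δ to stable)
t=12 Δ0: w5=1 w6=0 w4=0 w3=0 clk=0 w0=1
  Δ1: clk:0→1
  Δ2: w4:0→1
  Δ3: w0:1→0
  (3Δ to stable)
t=13 Δ0: w5=1 w6=0 w4=1 w3=0 clk=1 w0=0
  Δ1: clk:1→0
  (1Δ to stable)
t=14 Δ0: w5=1 w6=0 w4=1 w3=0 clk=0 w0=0
  Δ1: clk:0→1
  Δ2: w4:1→0
  Δ3: w0:0→1
  (3Δ to stable)
t=15 Δ0: w5=1 w6=0 w4=0 w3=0 clk=1 w0=1
  Δ1: clk:1→0
  (1Δ to stable)
t=16 Δ0: w5=1 w6=0 w4=0 w3=0 clk=0 w0=1
  Δ1: clk:0→1
  Δ2: w4:0→1
  Δ3: w0:1→0
  (3Δ to stable)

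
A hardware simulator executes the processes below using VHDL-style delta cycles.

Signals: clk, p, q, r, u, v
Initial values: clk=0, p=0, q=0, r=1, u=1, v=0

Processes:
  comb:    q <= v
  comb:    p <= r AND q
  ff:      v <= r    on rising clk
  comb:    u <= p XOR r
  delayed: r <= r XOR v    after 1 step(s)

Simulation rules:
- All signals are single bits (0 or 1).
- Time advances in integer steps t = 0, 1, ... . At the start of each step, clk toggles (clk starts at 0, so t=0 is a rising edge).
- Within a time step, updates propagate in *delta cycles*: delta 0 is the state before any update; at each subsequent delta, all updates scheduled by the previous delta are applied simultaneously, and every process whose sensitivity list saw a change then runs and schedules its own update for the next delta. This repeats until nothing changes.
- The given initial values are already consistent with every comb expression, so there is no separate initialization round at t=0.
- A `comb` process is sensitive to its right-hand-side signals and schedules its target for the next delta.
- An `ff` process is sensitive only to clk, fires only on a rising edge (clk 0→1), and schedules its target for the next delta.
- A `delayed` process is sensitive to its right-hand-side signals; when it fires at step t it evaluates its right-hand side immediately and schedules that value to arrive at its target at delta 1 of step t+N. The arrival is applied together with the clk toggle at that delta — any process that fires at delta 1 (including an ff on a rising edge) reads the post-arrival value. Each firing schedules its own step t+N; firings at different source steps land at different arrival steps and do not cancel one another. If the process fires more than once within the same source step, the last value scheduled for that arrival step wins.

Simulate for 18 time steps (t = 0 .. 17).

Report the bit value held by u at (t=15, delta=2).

[bits: q,p,r,clk,v,u]
t=0: Δ0=001001 Δ1=001101 Δ2=001111 Δ3=101111 Δ4=111111 Δ5=111110 | 5Δ
t=1: Δ0=111110 Δ1=110010 Δ2=100011 Δ3=100010 | 3Δ
t=2: Δ0=100010 Δ1=101110 Δ2=111111 Δ3=111110 | 3Δ
t=3: Δ0=111110 Δ1=110010 Δ2=100011 Δ3=100010 | 3Δ
t=4: Δ0=100010 Δ1=101110 Δ2=111111 Δ3=111110 | 3Δ
t=5: Δ0=111110 Δ1=110010 Δ2=100011 Δ3=100010 | 3Δ
t=6: Δ0=100010 Δ1=101110 Δ2=111111 Δ3=111110 | 3Δ
t=7: Δ0=111110 Δ1=110010 Δ2=100011 Δ3=100010 | 3Δ
t=8: Δ0=100010 Δ1=101110 Δ2=111111 Δ3=111110 | 3Δ
t=9: Δ0=111110 Δ1=110010 Δ2=100011 Δ3=100010 | 3Δ
t=10: Δ0=100010 Δ1=101110 Δ2=111111 Δ3=111110 | 3Δ
t=11: Δ0=111110 Δ1=110010 Δ2=100011 Δ3=100010 | 3Δ
t=12: Δ0=100010 Δ1=101110 Δ2=111111 Δ3=111110 | 3Δ
t=13: Δ0=111110 Δ1=110010 Δ2=100011 Δ3=100010 | 3Δ
t=14: Δ0=100010 Δ1=101110 Δ2=111111 Δ3=111110 | 3Δ
t=15: Δ0=111110 Δ1=110010 Δ2=100011 Δ3=100010 | 3Δ
t=16: Δ0=100010 Δ1=101110 Δ2=111111 Δ3=111110 | 3Δ
t=17: Δ0=111110 Δ1=110010 Δ2=100011 Δ3=100010 | 3Δ

1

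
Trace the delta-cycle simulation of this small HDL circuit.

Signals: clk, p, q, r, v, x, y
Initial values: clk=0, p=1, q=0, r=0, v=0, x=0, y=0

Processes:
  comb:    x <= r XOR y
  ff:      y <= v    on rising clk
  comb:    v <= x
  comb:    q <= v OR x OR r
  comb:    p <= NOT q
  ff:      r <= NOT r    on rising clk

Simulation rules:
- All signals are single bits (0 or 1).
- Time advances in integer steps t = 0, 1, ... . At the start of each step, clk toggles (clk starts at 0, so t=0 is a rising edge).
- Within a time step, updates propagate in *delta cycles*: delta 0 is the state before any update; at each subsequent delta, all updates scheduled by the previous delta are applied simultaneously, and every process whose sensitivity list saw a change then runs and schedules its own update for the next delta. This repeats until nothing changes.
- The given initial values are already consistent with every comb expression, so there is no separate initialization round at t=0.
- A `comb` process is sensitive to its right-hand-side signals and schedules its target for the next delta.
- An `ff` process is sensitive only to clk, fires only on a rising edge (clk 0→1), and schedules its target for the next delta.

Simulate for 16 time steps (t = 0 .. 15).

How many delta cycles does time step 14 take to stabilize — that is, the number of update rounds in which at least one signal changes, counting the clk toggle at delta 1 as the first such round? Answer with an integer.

t0.Δ0 clk=0 v=0 y=0 x=0 p=1 r=0 q=0
t0.Δ1 clk=1 v=0 y=0 x=0 p=1 r=0 q=0
t0.Δ2 clk=1 v=0 y=0 x=0 p=1 r=1 q=0
t0.Δ3 clk=1 v=0 y=0 x=1 p=1 r=1 q=1
t0.Δ4 clk=1 v=1 y=0 x=1 p=0 r=1 q=1
t1.Δ0 clk=1 v=1 y=0 x=1 p=0 r=1 q=1
t1.Δ1 clk=0 v=1 y=0 x=1 p=0 r=1 q=1
t2.Δ0 clk=0 v=1 y=0 x=1 p=0 r=1 q=1
t2.Δ1 clk=1 v=1 y=0 x=1 p=0 r=1 q=1
t2.Δ2 clk=1 v=1 y=1 x=1 p=0 r=0 q=1
t3.Δ0 clk=1 v=1 y=1 x=1 p=0 r=0 q=1
t3.Δ1 clk=0 v=1 y=1 x=1 p=0 r=0 q=1
t4.Δ0 clk=0 v=1 y=1 x=1 p=0 r=0 q=1
t4.Δ1 clk=1 v=1 y=1 x=1 p=0 r=0 q=1
t4.Δ2 clk=1 v=1 y=1 x=1 p=0 r=1 q=1
t4.Δ3 clk=1 v=1 y=1 x=0 p=0 r=1 q=1
t4.Δ4 clk=1 v=0 y=1 x=0 p=0 r=1 q=1
t5.Δ0 clk=1 v=0 y=1 x=0 p=0 r=1 q=1
t5.Δ1 clk=0 v=0 y=1 x=0 p=0 r=1 q=1
t6.Δ0 clk=0 v=0 y=1 x=0 p=0 r=1 q=1
t6.Δ1 clk=1 v=0 y=1 x=0 p=0 r=1 q=1
t6.Δ2 clk=1 v=0 y=0 x=0 p=0 r=0 q=1
t6.Δ3 clk=1 v=0 y=0 x=0 p=0 r=0 q=0
t6.Δ4 clk=1 v=0 y=0 x=0 p=1 r=0 q=0
t7.Δ0 clk=1 v=0 y=0 x=0 p=1 r=0 q=0
t7.Δ1 clk=0 v=0 y=0 x=0 p=1 r=0 q=0
t8.Δ0 clk=0 v=0 y=0 x=0 p=1 r=0 q=0
t8.Δ1 clk=1 v=0 y=0 x=0 p=1 r=0 q=0
t8.Δ2 clk=1 v=0 y=0 x=0 p=1 r=1 q=0
t8.Δ3 clk=1 v=0 y=0 x=1 p=1 r=1 q=1
t8.Δ4 clk=1 v=1 y=0 x=1 p=0 r=1 q=1
t9.Δ0 clk=1 v=1 y=0 x=1 p=0 r=1 q=1
t9.Δ1 clk=0 v=1 y=0 x=1 p=0 r=1 q=1
t10.Δ0 clk=0 v=1 y=0 x=1 p=0 r=1 q=1
t10.Δ1 clk=1 v=1 y=0 x=1 p=0 r=1 q=1
t10.Δ2 clk=1 v=1 y=1 x=1 p=0 r=0 q=1
t11.Δ0 clk=1 v=1 y=1 x=1 p=0 r=0 q=1
t11.Δ1 clk=0 v=1 y=1 x=1 p=0 r=0 q=1
t12.Δ0 clk=0 v=1 y=1 x=1 p=0 r=0 q=1
t12.Δ1 clk=1 v=1 y=1 x=1 p=0 r=0 q=1
t12.Δ2 clk=1 v=1 y=1 x=1 p=0 r=1 q=1
t12.Δ3 clk=1 v=1 y=1 x=0 p=0 r=1 q=1
t12.Δ4 clk=1 v=0 y=1 x=0 p=0 r=1 q=1
t13.Δ0 clk=1 v=0 y=1 x=0 p=0 r=1 q=1
t13.Δ1 clk=0 v=0 y=1 x=0 p=0 r=1 q=1
t14.Δ0 clk=0 v=0 y=1 x=0 p=0 r=1 q=1
t14.Δ1 clk=1 v=0 y=1 x=0 p=0 r=1 q=1
t14.Δ2 clk=1 v=0 y=0 x=0 p=0 r=0 q=1
t14.Δ3 clk=1 v=0 y=0 x=0 p=0 r=0 q=0
t14.Δ4 clk=1 v=0 y=0 x=0 p=1 r=0 q=0
t15.Δ0 clk=1 v=0 y=0 x=0 p=1 r=0 q=0
t15.Δ1 clk=0 v=0 y=0 x=0 p=1 r=0 q=0

4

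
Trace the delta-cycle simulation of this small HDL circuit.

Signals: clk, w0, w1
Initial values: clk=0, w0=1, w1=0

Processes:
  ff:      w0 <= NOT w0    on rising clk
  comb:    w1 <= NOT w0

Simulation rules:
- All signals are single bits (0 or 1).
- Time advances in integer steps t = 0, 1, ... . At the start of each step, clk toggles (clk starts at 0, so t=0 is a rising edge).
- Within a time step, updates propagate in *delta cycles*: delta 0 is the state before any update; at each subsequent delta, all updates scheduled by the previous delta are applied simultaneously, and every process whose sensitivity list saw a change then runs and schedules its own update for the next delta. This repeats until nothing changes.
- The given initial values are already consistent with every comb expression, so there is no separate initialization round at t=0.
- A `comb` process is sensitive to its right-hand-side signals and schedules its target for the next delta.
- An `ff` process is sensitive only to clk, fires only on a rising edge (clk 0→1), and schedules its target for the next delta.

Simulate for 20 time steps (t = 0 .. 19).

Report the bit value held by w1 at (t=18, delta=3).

0

t0.Δ0 clk=0 w1=0 w0=1
t0.Δ1 clk=1 w1=0 w0=1
t0.Δ2 clk=1 w1=0 w0=0
t0.Δ3 clk=1 w1=1 w0=0
t1.Δ0 clk=1 w1=1 w0=0
t1.Δ1 clk=0 w1=1 w0=0
t2.Δ0 clk=0 w1=1 w0=0
t2.Δ1 clk=1 w1=1 w0=0
t2.Δ2 clk=1 w1=1 w0=1
t2.Δ3 clk=1 w1=0 w0=1
t3.Δ0 clk=1 w1=0 w0=1
t3.Δ1 clk=0 w1=0 w0=1
t4.Δ0 clk=0 w1=0 w0=1
t4.Δ1 clk=1 w1=0 w0=1
t4.Δ2 clk=1 w1=0 w0=0
t4.Δ3 clk=1 w1=1 w0=0
t5.Δ0 clk=1 w1=1 w0=0
t5.Δ1 clk=0 w1=1 w0=0
t6.Δ0 clk=0 w1=1 w0=0
t6.Δ1 clk=1 w1=1 w0=0
t6.Δ2 clk=1 w1=1 w0=1
t6.Δ3 clk=1 w1=0 w0=1
t7.Δ0 clk=1 w1=0 w0=1
t7.Δ1 clk=0 w1=0 w0=1
t8.Δ0 clk=0 w1=0 w0=1
t8.Δ1 clk=1 w1=0 w0=1
t8.Δ2 clk=1 w1=0 w0=0
t8.Δ3 clk=1 w1=1 w0=0
t9.Δ0 clk=1 w1=1 w0=0
t9.Δ1 clk=0 w1=1 w0=0
t10.Δ0 clk=0 w1=1 w0=0
t10.Δ1 clk=1 w1=1 w0=0
t10.Δ2 clk=1 w1=1 w0=1
t10.Δ3 clk=1 w1=0 w0=1
t11.Δ0 clk=1 w1=0 w0=1
t11.Δ1 clk=0 w1=0 w0=1
t12.Δ0 clk=0 w1=0 w0=1
t12.Δ1 clk=1 w1=0 w0=1
t12.Δ2 clk=1 w1=0 w0=0
t12.Δ3 clk=1 w1=1 w0=0
t13.Δ0 clk=1 w1=1 w0=0
t13.Δ1 clk=0 w1=1 w0=0
t14.Δ0 clk=0 w1=1 w0=0
t14.Δ1 clk=1 w1=1 w0=0
t14.Δ2 clk=1 w1=1 w0=1
t14.Δ3 clk=1 w1=0 w0=1
t15.Δ0 clk=1 w1=0 w0=1
t15.Δ1 clk=0 w1=0 w0=1
t16.Δ0 clk=0 w1=0 w0=1
t16.Δ1 clk=1 w1=0 w0=1
t16.Δ2 clk=1 w1=0 w0=0
t16.Δ3 clk=1 w1=1 w0=0
t17.Δ0 clk=1 w1=1 w0=0
t17.Δ1 clk=0 w1=1 w0=0
t18.Δ0 clk=0 w1=1 w0=0
t18.Δ1 clk=1 w1=1 w0=0
t18.Δ2 clk=1 w1=1 w0=1
t18.Δ3 clk=1 w1=0 w0=1
t19.Δ0 clk=1 w1=0 w0=1
t19.Δ1 clk=0 w1=0 w0=1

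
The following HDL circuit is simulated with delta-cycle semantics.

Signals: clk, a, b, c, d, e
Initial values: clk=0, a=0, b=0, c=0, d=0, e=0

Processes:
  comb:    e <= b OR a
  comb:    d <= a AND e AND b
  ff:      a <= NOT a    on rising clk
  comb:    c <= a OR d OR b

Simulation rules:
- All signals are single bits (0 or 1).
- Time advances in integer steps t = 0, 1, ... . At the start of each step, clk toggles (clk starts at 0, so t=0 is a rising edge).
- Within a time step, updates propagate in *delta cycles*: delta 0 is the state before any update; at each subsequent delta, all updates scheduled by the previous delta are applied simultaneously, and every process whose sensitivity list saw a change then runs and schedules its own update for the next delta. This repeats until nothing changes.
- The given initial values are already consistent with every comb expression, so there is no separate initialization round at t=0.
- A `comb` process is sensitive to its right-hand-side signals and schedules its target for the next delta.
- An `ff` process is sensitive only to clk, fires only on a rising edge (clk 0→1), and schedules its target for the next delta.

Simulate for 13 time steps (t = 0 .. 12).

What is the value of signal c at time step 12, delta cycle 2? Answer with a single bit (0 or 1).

0

t0.Δ0 e=0 clk=0 c=0 b=0 a=0 d=0
t0.Δ1 e=0 clk=1 c=0 b=0 a=0 d=0
t0.Δ2 e=0 clk=1 c=0 b=0 a=1 d=0
t0.Δ3 e=1 clk=1 c=1 b=0 a=1 d=0
t1.Δ0 e=1 clk=1 c=1 b=0 a=1 d=0
t1.Δ1 e=1 clk=0 c=1 b=0 a=1 d=0
t2.Δ0 e=1 clk=0 c=1 b=0 a=1 d=0
t2.Δ1 e=1 clk=1 c=1 b=0 a=1 d=0
t2.Δ2 e=1 clk=1 c=1 b=0 a=0 d=0
t2.Δ3 e=0 clk=1 c=0 b=0 a=0 d=0
t3.Δ0 e=0 clk=1 c=0 b=0 a=0 d=0
t3.Δ1 e=0 clk=0 c=0 b=0 a=0 d=0
t4.Δ0 e=0 clk=0 c=0 b=0 a=0 d=0
t4.Δ1 e=0 clk=1 c=0 b=0 a=0 d=0
t4.Δ2 e=0 clk=1 c=0 b=0 a=1 d=0
t4.Δ3 e=1 clk=1 c=1 b=0 a=1 d=0
t5.Δ0 e=1 clk=1 c=1 b=0 a=1 d=0
t5.Δ1 e=1 clk=0 c=1 b=0 a=1 d=0
t6.Δ0 e=1 clk=0 c=1 b=0 a=1 d=0
t6.Δ1 e=1 clk=1 c=1 b=0 a=1 d=0
t6.Δ2 e=1 clk=1 c=1 b=0 a=0 d=0
t6.Δ3 e=0 clk=1 c=0 b=0 a=0 d=0
t7.Δ0 e=0 clk=1 c=0 b=0 a=0 d=0
t7.Δ1 e=0 clk=0 c=0 b=0 a=0 d=0
t8.Δ0 e=0 clk=0 c=0 b=0 a=0 d=0
t8.Δ1 e=0 clk=1 c=0 b=0 a=0 d=0
t8.Δ2 e=0 clk=1 c=0 b=0 a=1 d=0
t8.Δ3 e=1 clk=1 c=1 b=0 a=1 d=0
t9.Δ0 e=1 clk=1 c=1 b=0 a=1 d=0
t9.Δ1 e=1 clk=0 c=1 b=0 a=1 d=0
t10.Δ0 e=1 clk=0 c=1 b=0 a=1 d=0
t10.Δ1 e=1 clk=1 c=1 b=0 a=1 d=0
t10.Δ2 e=1 clk=1 c=1 b=0 a=0 d=0
t10.Δ3 e=0 clk=1 c=0 b=0 a=0 d=0
t11.Δ0 e=0 clk=1 c=0 b=0 a=0 d=0
t11.Δ1 e=0 clk=0 c=0 b=0 a=0 d=0
t12.Δ0 e=0 clk=0 c=0 b=0 a=0 d=0
t12.Δ1 e=0 clk=1 c=0 b=0 a=0 d=0
t12.Δ2 e=0 clk=1 c=0 b=0 a=1 d=0
t12.Δ3 e=1 clk=1 c=1 b=0 a=1 d=0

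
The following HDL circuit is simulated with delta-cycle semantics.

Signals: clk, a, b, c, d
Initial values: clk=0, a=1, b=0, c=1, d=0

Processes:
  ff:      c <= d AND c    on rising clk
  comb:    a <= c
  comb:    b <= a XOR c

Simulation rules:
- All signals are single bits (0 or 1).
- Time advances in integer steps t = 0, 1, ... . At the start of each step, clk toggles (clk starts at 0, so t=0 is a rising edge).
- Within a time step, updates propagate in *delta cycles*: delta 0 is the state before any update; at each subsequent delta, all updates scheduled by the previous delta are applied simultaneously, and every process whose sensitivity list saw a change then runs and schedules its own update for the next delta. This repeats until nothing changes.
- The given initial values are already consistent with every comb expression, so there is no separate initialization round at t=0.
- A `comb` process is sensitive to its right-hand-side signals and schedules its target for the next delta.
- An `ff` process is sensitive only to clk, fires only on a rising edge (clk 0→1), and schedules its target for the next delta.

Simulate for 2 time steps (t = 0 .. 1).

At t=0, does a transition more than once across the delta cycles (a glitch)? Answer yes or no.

[bits: b,clk,d,a,c]
t=0: Δ0=00011 Δ1=01011 Δ2=01010 Δ3=11000 Δ4=01000 | 4Δ
t=1: Δ0=01000 Δ1=00000 | 1Δ

no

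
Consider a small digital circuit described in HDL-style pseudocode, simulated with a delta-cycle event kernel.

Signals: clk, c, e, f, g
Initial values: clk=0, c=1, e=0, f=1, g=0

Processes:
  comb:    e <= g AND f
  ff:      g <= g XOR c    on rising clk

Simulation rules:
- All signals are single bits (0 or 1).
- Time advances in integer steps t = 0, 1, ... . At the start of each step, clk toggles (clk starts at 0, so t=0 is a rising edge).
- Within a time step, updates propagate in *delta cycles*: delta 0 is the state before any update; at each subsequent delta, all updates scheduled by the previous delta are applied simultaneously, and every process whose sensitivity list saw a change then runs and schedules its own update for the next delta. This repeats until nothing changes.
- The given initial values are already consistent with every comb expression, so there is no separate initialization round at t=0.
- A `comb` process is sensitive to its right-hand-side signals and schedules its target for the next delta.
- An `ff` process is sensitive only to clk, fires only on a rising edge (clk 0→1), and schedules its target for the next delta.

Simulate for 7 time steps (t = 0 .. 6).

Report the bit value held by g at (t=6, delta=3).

0

[bits: c,e,f,g,clk]
t=0: Δ0=10100 Δ1=10101 Δ2=10111 Δ3=11111 | 3Δ
t=1: Δ0=11111 Δ1=11110 | 1Δ
t=2: Δ0=11110 Δ1=11111 Δ2=11101 Δ3=10101 | 3Δ
t=3: Δ0=10101 Δ1=10100 | 1Δ
t=4: Δ0=10100 Δ1=10101 Δ2=10111 Δ3=11111 | 3Δ
t=5: Δ0=11111 Δ1=11110 | 1Δ
t=6: Δ0=11110 Δ1=11111 Δ2=11101 Δ3=10101 | 3Δ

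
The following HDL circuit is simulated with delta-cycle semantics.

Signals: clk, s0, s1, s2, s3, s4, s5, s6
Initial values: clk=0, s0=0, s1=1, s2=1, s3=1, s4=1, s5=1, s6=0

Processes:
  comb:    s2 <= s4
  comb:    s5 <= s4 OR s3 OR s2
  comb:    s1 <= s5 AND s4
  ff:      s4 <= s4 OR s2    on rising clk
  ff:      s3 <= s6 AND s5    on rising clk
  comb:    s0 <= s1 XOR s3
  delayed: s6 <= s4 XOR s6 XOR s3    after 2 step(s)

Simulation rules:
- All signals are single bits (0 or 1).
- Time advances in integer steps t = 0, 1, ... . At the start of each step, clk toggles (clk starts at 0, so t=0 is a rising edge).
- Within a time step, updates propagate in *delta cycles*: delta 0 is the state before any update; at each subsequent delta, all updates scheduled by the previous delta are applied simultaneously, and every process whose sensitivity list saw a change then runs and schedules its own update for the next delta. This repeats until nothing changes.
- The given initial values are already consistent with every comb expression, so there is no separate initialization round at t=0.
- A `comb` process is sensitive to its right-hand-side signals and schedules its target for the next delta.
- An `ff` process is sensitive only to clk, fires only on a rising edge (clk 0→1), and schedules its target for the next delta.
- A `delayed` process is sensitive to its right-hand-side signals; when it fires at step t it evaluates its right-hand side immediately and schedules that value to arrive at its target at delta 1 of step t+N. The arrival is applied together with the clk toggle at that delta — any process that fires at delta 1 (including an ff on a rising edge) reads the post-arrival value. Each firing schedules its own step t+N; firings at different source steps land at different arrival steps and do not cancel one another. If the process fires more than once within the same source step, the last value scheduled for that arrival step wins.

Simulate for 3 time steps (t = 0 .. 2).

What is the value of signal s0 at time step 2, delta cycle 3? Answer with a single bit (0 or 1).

0

t=0 Δ0: s4=1 s5=1 s2=1 clk=0 s6=0 s1=1 s0=0 s3=1
  Δ1: clk:0→1
  Δ2: s3:1→0
  Δ3: s0:0→1
  (3Δ to stable)
t=1 Δ0: s4=1 s5=1 s2=1 clk=1 s6=0 s1=1 s0=1 s3=0
  Δ1: clk:1→0
  (1Δ to stable)
t=2 Δ0: s4=1 s5=1 s2=1 clk=0 s6=0 s1=1 s0=1 s3=0
  Δ1: clk:0→1, s6:0→1
  Δ2: s3:0→1
  Δ3: s0:1→0
  (3Δ to stable)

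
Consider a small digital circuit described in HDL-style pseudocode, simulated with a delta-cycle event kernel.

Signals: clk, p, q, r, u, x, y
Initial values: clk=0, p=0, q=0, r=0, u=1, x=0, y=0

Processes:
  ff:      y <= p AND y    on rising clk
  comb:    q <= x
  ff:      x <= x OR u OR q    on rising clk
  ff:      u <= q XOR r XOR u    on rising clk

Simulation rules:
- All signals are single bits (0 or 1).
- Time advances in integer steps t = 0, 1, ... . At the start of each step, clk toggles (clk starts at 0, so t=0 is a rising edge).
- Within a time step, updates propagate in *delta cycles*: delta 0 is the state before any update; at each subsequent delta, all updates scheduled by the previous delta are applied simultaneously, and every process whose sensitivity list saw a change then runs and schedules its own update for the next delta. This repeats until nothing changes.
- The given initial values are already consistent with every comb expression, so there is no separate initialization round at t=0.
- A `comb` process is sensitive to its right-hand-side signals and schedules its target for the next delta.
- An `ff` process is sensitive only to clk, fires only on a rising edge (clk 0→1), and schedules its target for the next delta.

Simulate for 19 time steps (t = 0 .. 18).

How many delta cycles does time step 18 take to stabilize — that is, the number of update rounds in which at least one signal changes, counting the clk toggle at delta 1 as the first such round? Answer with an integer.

[bits: x,r,clk,p,u,y,q]
t=0: Δ0=0000100 Δ1=0010100 Δ2=1010100 Δ3=1010101 | 3Δ
t=1: Δ0=1010101 Δ1=1000101 | 1Δ
t=2: Δ0=1000101 Δ1=1010101 Δ2=1010001 | 2Δ
t=3: Δ0=1010001 Δ1=1000001 | 1Δ
t=4: Δ0=1000001 Δ1=1010001 Δ2=1010101 | 2Δ
t=5: Δ0=1010101 Δ1=1000101 | 1Δ
t=6: Δ0=1000101 Δ1=1010101 Δ2=1010001 | 2Δ
t=7: Δ0=1010001 Δ1=1000001 | 1Δ
t=8: Δ0=1000001 Δ1=1010001 Δ2=1010101 | 2Δ
t=9: Δ0=1010101 Δ1=1000101 | 1Δ
t=10: Δ0=1000101 Δ1=1010101 Δ2=1010001 | 2Δ
t=11: Δ0=1010001 Δ1=1000001 | 1Δ
t=12: Δ0=1000001 Δ1=1010001 Δ2=1010101 | 2Δ
t=13: Δ0=1010101 Δ1=1000101 | 1Δ
t=14: Δ0=1000101 Δ1=1010101 Δ2=1010001 | 2Δ
t=15: Δ0=1010001 Δ1=1000001 | 1Δ
t=16: Δ0=1000001 Δ1=1010001 Δ2=1010101 | 2Δ
t=17: Δ0=1010101 Δ1=1000101 | 1Δ
t=18: Δ0=1000101 Δ1=1010101 Δ2=1010001 | 2Δ

2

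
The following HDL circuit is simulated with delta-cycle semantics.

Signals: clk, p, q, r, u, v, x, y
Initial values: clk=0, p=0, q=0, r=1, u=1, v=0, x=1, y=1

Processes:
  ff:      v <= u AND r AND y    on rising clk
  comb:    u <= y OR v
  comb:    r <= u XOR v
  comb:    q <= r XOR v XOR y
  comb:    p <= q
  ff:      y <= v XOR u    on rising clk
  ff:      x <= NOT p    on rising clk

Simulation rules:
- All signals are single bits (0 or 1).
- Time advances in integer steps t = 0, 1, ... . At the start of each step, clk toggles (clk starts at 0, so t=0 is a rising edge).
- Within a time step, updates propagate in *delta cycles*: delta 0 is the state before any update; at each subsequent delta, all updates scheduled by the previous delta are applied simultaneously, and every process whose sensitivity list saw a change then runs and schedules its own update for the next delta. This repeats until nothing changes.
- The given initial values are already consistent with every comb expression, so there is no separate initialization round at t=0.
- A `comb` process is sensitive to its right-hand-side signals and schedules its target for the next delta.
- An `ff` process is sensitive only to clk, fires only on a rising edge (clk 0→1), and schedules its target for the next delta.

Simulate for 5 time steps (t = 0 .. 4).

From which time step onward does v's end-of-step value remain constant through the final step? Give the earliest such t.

2

[bits: q,r,v,p,x,u,clk,y]
t=0: Δ0=01001101 Δ1=01001111 Δ2=01101111 Δ3=10101111 Δ4=00111111 Δ5=00101111 | 5Δ
t=1: Δ0=00101111 Δ1=00101101 | 1Δ
t=2: Δ0=00101101 Δ1=00101111 Δ2=00001110 Δ3=01001010 Δ4=10001010 Δ5=00011010 Δ6=00001010 | 6Δ
t=3: Δ0=00001010 Δ1=00001000 | 1Δ
t=4: Δ0=00001000 Δ1=00001010 | 1Δ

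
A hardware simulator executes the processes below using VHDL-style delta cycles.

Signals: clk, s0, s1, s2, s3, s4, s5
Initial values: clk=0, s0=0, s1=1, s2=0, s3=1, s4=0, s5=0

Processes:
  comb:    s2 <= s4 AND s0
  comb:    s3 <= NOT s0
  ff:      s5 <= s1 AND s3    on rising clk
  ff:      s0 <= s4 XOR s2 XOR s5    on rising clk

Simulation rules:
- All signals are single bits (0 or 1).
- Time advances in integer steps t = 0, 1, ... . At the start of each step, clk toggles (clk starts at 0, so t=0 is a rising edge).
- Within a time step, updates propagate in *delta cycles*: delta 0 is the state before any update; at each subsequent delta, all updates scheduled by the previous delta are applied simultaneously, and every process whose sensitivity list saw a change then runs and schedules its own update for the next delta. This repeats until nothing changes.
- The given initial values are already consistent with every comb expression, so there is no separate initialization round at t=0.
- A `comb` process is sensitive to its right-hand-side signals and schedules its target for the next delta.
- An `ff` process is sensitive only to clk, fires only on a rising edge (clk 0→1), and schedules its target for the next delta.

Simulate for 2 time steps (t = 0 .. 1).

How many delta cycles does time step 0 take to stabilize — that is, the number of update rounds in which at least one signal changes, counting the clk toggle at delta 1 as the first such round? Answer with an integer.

2

[bits: s5,s4,s0,s3,s1,clk,s2]
t=0: Δ0=0001100 Δ1=0001110 Δ2=1001110 | 2Δ
t=1: Δ0=1001110 Δ1=1001100 | 1Δ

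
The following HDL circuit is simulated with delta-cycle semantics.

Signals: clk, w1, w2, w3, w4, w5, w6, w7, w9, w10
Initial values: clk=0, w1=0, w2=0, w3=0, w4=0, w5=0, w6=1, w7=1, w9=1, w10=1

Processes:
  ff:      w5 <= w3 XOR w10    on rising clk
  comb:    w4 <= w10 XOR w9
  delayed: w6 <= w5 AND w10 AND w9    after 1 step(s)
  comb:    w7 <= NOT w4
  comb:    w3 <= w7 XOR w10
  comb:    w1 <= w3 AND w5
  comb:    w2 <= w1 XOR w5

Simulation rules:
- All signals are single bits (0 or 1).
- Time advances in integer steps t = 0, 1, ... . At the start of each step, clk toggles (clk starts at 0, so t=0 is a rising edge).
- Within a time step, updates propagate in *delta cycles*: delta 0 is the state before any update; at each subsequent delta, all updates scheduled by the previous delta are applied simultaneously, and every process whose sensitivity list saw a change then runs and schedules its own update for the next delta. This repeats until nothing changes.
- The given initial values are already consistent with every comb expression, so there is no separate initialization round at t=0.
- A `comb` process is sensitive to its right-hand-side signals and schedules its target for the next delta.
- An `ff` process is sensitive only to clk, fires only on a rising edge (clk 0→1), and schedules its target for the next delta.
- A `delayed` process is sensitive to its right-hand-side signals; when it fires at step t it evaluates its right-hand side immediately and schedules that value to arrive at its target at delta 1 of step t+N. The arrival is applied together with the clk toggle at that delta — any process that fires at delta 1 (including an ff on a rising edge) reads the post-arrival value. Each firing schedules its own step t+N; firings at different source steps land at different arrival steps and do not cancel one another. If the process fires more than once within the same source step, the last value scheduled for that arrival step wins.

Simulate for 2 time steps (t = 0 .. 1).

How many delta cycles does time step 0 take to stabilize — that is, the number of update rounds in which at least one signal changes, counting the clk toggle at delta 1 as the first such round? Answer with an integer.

t0.Δ0 w4=0 w6=1 w10=1 w1=0 w7=1 w9=1 w5=0 clk=0 w3=0 w2=0
t0.Δ1 w4=0 w6=1 w10=1 w1=0 w7=1 w9=1 w5=0 clk=1 w3=0 w2=0
t0.Δ2 w4=0 w6=1 w10=1 w1=0 w7=1 w9=1 w5=1 clk=1 w3=0 w2=0
t0.Δ3 w4=0 w6=1 w10=1 w1=0 w7=1 w9=1 w5=1 clk=1 w3=0 w2=1
t1.Δ0 w4=0 w6=1 w10=1 w1=0 w7=1 w9=1 w5=1 clk=1 w3=0 w2=1
t1.Δ1 w4=0 w6=1 w10=1 w1=0 w7=1 w9=1 w5=1 clk=0 w3=0 w2=1

3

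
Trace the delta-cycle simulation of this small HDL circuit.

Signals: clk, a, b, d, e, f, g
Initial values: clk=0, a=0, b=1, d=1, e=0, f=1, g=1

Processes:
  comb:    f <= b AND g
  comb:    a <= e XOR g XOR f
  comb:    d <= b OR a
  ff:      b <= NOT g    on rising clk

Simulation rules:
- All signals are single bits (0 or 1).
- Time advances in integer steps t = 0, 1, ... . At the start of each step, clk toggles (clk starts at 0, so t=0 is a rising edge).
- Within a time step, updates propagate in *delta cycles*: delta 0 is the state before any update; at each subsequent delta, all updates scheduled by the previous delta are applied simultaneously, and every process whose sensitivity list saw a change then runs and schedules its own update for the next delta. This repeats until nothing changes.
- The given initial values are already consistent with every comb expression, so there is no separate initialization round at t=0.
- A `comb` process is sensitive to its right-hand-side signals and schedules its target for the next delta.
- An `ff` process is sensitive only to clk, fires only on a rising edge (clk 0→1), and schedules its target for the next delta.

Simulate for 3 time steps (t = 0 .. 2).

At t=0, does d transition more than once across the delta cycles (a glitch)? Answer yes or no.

yes

t=0 Δ0: f=1 b=1 g=1 e=0 d=1 a=0 clk=0
  Δ1: clk:0→1
  Δ2: b:1→0
  Δ3: f:1→0, d:1→0
  Δ4: a:0→1
  Δ5: d:0→1
  (5Δ to stable)
t=1 Δ0: f=0 b=0 g=1 e=0 d=1 a=1 clk=1
  Δ1: clk:1→0
  (1Δ to stable)
t=2 Δ0: f=0 b=0 g=1 e=0 d=1 a=1 clk=0
  Δ1: clk:0→1
  (1Δ to stable)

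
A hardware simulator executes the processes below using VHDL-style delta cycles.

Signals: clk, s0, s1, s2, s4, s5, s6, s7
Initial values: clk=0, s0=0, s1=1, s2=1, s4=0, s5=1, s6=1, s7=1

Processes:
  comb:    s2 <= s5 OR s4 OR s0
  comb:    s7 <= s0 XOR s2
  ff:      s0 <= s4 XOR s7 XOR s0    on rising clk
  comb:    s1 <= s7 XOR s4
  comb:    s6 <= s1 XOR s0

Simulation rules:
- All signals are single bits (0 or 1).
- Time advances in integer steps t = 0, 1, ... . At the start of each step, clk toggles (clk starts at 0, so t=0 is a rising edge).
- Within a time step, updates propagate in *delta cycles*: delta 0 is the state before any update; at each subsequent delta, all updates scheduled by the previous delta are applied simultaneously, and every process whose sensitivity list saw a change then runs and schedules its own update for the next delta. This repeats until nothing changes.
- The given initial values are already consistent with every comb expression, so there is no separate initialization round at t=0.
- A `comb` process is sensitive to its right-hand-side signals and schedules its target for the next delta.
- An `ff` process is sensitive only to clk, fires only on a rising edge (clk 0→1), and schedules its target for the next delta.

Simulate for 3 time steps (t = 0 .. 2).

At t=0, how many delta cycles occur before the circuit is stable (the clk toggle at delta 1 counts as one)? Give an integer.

5

t0.Δ0 s6=1 clk=0 s0=0 s2=1 s5=1 s7=1 s1=1 s4=0
t0.Δ1 s6=1 clk=1 s0=0 s2=1 s5=1 s7=1 s1=1 s4=0
t0.Δ2 s6=1 clk=1 s0=1 s2=1 s5=1 s7=1 s1=1 s4=0
t0.Δ3 s6=0 clk=1 s0=1 s2=1 s5=1 s7=0 s1=1 s4=0
t0.Δ4 s6=0 clk=1 s0=1 s2=1 s5=1 s7=0 s1=0 s4=0
t0.Δ5 s6=1 clk=1 s0=1 s2=1 s5=1 s7=0 s1=0 s4=0
t1.Δ0 s6=1 clk=1 s0=1 s2=1 s5=1 s7=0 s1=0 s4=0
t1.Δ1 s6=1 clk=0 s0=1 s2=1 s5=1 s7=0 s1=0 s4=0
t2.Δ0 s6=1 clk=0 s0=1 s2=1 s5=1 s7=0 s1=0 s4=0
t2.Δ1 s6=1 clk=1 s0=1 s2=1 s5=1 s7=0 s1=0 s4=0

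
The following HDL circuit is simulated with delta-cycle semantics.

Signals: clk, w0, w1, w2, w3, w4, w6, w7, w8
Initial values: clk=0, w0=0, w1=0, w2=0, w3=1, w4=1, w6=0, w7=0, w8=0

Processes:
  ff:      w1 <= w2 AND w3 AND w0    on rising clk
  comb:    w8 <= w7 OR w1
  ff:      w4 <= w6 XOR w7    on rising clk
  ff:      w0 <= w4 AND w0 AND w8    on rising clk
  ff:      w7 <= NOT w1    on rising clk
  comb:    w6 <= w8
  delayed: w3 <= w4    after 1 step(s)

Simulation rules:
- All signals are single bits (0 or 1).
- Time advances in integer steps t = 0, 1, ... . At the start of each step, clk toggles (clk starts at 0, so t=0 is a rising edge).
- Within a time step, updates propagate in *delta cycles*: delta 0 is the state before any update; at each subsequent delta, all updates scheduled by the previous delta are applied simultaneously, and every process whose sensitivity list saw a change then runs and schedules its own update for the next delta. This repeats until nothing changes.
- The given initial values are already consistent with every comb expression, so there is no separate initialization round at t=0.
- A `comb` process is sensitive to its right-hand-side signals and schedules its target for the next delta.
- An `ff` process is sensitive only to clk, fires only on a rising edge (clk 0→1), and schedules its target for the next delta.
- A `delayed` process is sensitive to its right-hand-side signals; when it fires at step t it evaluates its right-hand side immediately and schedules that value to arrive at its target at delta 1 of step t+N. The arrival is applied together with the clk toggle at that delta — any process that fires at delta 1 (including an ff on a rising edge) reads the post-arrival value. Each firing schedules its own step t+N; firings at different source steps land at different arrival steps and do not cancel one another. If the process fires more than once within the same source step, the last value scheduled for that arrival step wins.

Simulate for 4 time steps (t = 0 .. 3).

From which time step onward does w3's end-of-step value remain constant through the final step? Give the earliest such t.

t=0 Δ0: w4=1 w7=0 w0=0 w2=0 w6=0 clk=0 w1=0 w8=0 w3=1
  Δ1: clk:0→1
  Δ2: w4:1→0, w7:0→1
  Δ3: w8:0→1
  Δ4: w6:0→1
  (4Δ to stable)
t=1 Δ0: w4=0 w7=1 w0=0 w2=0 w6=1 clk=1 w1=0 w8=1 w3=1
  Δ1: clk:1→0, w3:1→0
  (1Δ to stable)
t=2 Δ0: w4=0 w7=1 w0=0 w2=0 w6=1 clk=0 w1=0 w8=1 w3=0
  Δ1: clk:0→1
  (1Δ to stable)
t=3 Δ0: w4=0 w7=1 w0=0 w2=0 w6=1 clk=1 w1=0 w8=1 w3=0
  Δ1: clk:1→0
  (1Δ to stable)

1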